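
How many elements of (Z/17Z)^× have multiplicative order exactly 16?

8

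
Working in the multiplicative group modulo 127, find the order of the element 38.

21

Since 38 ∈ (Z/127Z)^×, its order divides φ(127) = 127 − 1 = 126 = 2 · 3^2 · 7.
Divisors of 126: 1, 2, 3, 6, 7, 9, 14, 18, 21, 42, 63, 126.
Compute 38^d (mod 127) for the divisors d until we hit 1:
38^1 ≡ 38 (mod 127)
38^2 ≡ 47 (mod 127)
38^3 ≡ 8 (mod 127)
38^6 ≡ 64 (mod 127)
38^7 ≡ 19 (mod 127)
38^9 ≡ 4 (mod 127)
38^14 ≡ 107 (mod 127)
38^18 ≡ 16 (mod 127)
38^21 ≡ 1 (mod 127) ✓
Hence ord(38) = 21.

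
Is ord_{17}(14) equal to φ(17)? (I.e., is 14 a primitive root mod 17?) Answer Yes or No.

φ(17) = 17 − 1 = 16 = 2^4.
14 is a primitive root mod 17 iff 14^(φ(17)/q) ≢ 1 for every prime q | φ(17), i.e. q ∈ {2}.
14^8 ≡ 16 (mod 17)  [q = 2: ≢ 1 ✓]
None equal 1, so ord_17(14) = 16: 14 is a primitive root.

Yes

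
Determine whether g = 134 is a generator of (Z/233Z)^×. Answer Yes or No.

Yes

φ(233) = 233 − 1 = 232 = 2^3 · 29.
An element g generates (Z/233Z)^× iff g^(232/q) ≢ 1 (mod 233) for each prime q ∈ {2, 29}.
134^116 ≡ 232 (mod 233)  [q = 2: ≢ 1 ✓]
134^8 ≡ 64 (mod 233)  [q = 29: ≢ 1 ✓]
All checks pass, so 134 has order 232 and is a primitive root modulo 233.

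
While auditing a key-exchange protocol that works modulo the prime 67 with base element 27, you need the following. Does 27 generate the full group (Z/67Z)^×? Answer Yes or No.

No

φ(67) = 67 − 1 = 66 = 2 · 3 · 11.
27 is a primitive root mod 67 iff 27^(φ(67)/q) ≢ 1 for every prime q | φ(67), i.e. q ∈ {2, 3, 11}.
27^33 ≡ 66 (mod 67)  [q = 2: ≢ 1 ✓]
27^22 ≡ 1 (mod 67)  [q = 3: ≡ 1 ✗]
27^6 ≡ 24 (mod 67)  [q = 11: ≢ 1 ✓]
27^22 ≡ 1 shows ord(27) | 22, strictly less than φ(67); not a primitive root.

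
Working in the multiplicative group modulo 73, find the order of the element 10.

ord(10) | φ(73) = 73 − 1 = 72 = 2^3 · 3^2.
Divisors of 72: 1, 2, 3, 4, 6, 8, 9, 12, 18, 24, 36, 72.
Compute 10^d (mod 73) for the divisors d until we hit 1:
10^1 ≡ 10 (mod 73)
10^2 ≡ 27 (mod 73)
10^3 ≡ 51 (mod 73)
10^4 ≡ 72 (mod 73)
10^6 ≡ 46 (mod 73)
10^8 ≡ 1 (mod 73) ✓
The smallest such exponent is 8, so the order of 10 is 8.

8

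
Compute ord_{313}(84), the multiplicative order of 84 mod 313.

The order of 84 must divide φ(313) = 313 − 1 = 312 = 2^3 · 3 · 13.
Divisors of 312: 1, 2, 3, 4, 6, 8, 12, 13, 24, 26, 39, 52, 78, 104, 156, 312.
Compute 84^d (mod 313) for the divisors d until we hit 1:
84^1 ≡ 84 (mod 313)
84^2 ≡ 170 (mod 313)
84^3 ≡ 195 (mod 313)
84^4 ≡ 104 (mod 313)
84^6 ≡ 152 (mod 313)
84^8 ≡ 174 (mod 313)
84^12 ≡ 255 (mod 313)
84^13 ≡ 136 (mod 313)
84^24 ≡ 234 (mod 313)
84^26 ≡ 29 (mod 313)
84^39 ≡ 188 (mod 313)
84^52 ≡ 215 (mod 313)
84^78 ≡ 288 (mod 313)
84^104 ≡ 214 (mod 313)
84^156 ≡ 312 (mod 313)
84^312 ≡ 1 (mod 313) ✓
Therefore the multiplicative order of 84 modulo 313 is 312.

312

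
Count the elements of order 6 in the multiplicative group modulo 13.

φ(13) = 13 − 1 = 12 = 2^2 · 3.
(Z/13Z)^× is cyclic (|G| = 12); a cyclic group of order m has exactly φ(d) elements of each order d | m, and none otherwise.
6 = 2 · 3 divides 12, and φ(6) = 2.

2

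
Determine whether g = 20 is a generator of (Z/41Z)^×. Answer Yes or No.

No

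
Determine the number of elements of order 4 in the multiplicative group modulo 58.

2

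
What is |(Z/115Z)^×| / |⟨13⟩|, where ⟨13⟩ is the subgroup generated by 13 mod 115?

2

ord(13) | φ(115) = φ(5·23) = (5−1)·(23−1) = 4·22 = 88 = 2^3 · 11.
Divisors of 88: 1, 2, 4, 8, 11, 22, 44, 88.
Compute 13^d (mod 115) for the divisors d until we hit 1:
13^1 ≡ 13
13^2 ≡ 54
13^4 ≡ 41
13^8 ≡ 71
13^11 ≡ 47
13^22 ≡ 24
13^44 ≡ 1
Thus |⟨13⟩| = ord(13) = 44.
The index is φ(115) / ord(13) = 88 / 44 = 2.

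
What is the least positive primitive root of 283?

3

φ(283) = 283 − 1 = 282 = 2 · 3 · 47.
g is a primitive root iff g^(282/q) ≢ 1 (mod 283) for each prime q ∈ {2, 3, 47}.
g = 2: 2^141 ≡ 282; 2^94 ≡ 1 — hits 1, so not a primitive root.
g = 3: 3^141 ≡ 282; 3^94 ≡ 238; 3^6 ≡ 163 — none is 1, so 3 is a primitive root.
So 3 is the smallest generator of (Z/283Z)^×.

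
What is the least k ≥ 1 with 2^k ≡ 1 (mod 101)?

100

The order of 2 must divide φ(101) = 101 − 1 = 100 = 2^2 · 5^2.
Divisors of 100: 1, 2, 4, 5, 10, 20, 25, 50, 100.
Compute 2^d (mod 101) for the divisors d until we hit 1:
2^1 ≡ 2 (mod 101)
2^2 ≡ 4 (mod 101)
2^4 ≡ 16 (mod 101)
2^5 ≡ 32 (mod 101)
2^10 ≡ 14 (mod 101)
2^20 ≡ 95 (mod 101)
2^25 ≡ 10 (mod 101)
2^50 ≡ 100 (mod 101)
2^100 ≡ 1 (mod 101) ✓
So ord_101(2) = 100.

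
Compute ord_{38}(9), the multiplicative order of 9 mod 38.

9

By Lagrange's theorem, ord_38(9) divides φ(38) = φ(2)·φ(19) = 1·18 = 18 = 2 · 3^2.
Divisors of 18: 1, 2, 3, 6, 9, 18.
Compute 9^d (mod 38) for the divisors d until we hit 1:
9^1 ≡ 9
9^2 ≡ 5
9^3 ≡ 7
9^6 ≡ 11
9^9 ≡ 1
Therefore the multiplicative order of 9 modulo 38 is 9.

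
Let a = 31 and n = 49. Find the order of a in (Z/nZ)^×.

6

Since 31 ∈ (Z/49Z)^×, its order divides φ(49) = φ(7^2) = 7·(7−1) = 42 = 2 · 3 · 7.
Divisors of 42: 1, 2, 3, 6, 7, 14, 21, 42.
Test each divisor d:
31^1 ≡ 31 (mod 49)
31^2 ≡ 30 (mod 49)
31^3 ≡ 48 (mod 49)
31^6 ≡ 1 (mod 49) ✓
Therefore the multiplicative order of 31 modulo 49 is 6.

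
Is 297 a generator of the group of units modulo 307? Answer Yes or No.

Yes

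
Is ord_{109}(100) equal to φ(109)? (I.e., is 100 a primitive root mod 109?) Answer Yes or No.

No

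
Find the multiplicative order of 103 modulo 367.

The order of 103 must divide φ(367) = 367 − 1 = 366 = 2 · 3 · 61.
Divisors of 366: 1, 2, 3, 6, 61, 122, 183, 366.
Evaluate successive powers at the divisors of 366:
103^1 ≡ 103 (mod 367)
103^2 ≡ 333 (mod 367)
103^3 ≡ 168 (mod 367)
103^6 ≡ 332 (mod 367)
103^61 ≡ 284 (mod 367)
103^122 ≡ 283 (mod 367)
103^183 ≡ 366 (mod 367)
103^366 ≡ 1 (mod 367) ✓
The smallest such exponent is 366, so the order of 103 is 366.

366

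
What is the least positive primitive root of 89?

3

φ(89) = 89 − 1 = 88 = 2^3 · 11.
Test candidates g = 2, 3, … against the prime factors q ∈ {2, 11} of φ(89): g is a generator iff g^(88/q) ≢ 1 for every such q.
g = 2: 2^44 ≡ 1 — hits 1, so not a primitive root.
g = 3: 3^44 ≡ 88; 3^8 ≡ 64 — none is 1, so 3 is a primitive root.
The smallest primitive root modulo 89 is 3.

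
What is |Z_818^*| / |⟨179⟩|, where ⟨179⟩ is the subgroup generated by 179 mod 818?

The order of 179 must divide φ(818) = φ(2)·φ(409) = 1·408 = 408 = 2^3 · 3 · 17.
Divisors of 408: 1, 2, 3, 4, 6, 8, 12, 17, 24, 34, 51, 68, 102, 136, 204, 408.
Evaluate successive powers at the divisors of 408:
179^1 ≡ 179
179^2 ≡ 139
179^3 ≡ 341
179^4 ≡ 507
179^6 ≡ 125
179^8 ≡ 197
179^12 ≡ 83
179^17 ≡ 355
179^24 ≡ 345
179^34 ≡ 53
179^51 ≡ 1
Thus |⟨179⟩| = ord(179) = 51.
[(Z/818Z)^× : ⟨179⟩] = 408/51 = 8.

8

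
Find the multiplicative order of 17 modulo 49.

Since 17 ∈ (Z/49Z)^×, its order divides φ(49) = φ(7^2) = 7·(7−1) = 42 = 2 · 3 · 7.
Divisors of 42: 1, 2, 3, 6, 7, 14, 21, 42.
Check 17^d mod 49 for each divisor in increasing order:
17^1 ≡ 17 (mod 49)
17^2 ≡ 44 (mod 49)
17^3 ≡ 13 (mod 49)
17^6 ≡ 22 (mod 49)
17^7 ≡ 31 (mod 49)
17^14 ≡ 30 (mod 49)
17^21 ≡ 48 (mod 49)
17^42 ≡ 1 (mod 49) ✓
So ord_49(17) = 42.

42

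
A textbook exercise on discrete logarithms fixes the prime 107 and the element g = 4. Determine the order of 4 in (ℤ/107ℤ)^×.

The order of 4 must divide φ(107) = 107 − 1 = 106 = 2 · 53.
Divisors of 106: 1, 2, 53, 106.
Evaluate successive powers at the divisors of 106:
4^1 ≡ 4
4^2 ≡ 16
4^53 ≡ 1
The smallest such exponent is 53, so the order of 4 is 53.

53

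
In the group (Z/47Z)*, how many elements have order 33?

φ(47) = 47 − 1 = 46 = 2 · 23.
In a cyclic group of order 46, there are φ(d) elements of order d for each divisor d of 46, and zero for non-divisors.
Since 33 ∤ 46, the count is 0.

0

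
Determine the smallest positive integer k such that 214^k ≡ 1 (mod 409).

408

Since 214 ∈ (Z/409Z)^×, its order divides φ(409) = 409 − 1 = 408 = 2^3 · 3 · 17.
Divisors of 408: 1, 2, 3, 4, 6, 8, 12, 17, 24, 34, 51, 68, 102, 136, 204, 408.
Check 214^d mod 409 for each divisor in increasing order:
214^1 ≡ 214 (mod 409)
214^2 ≡ 397 (mod 409)
214^3 ≡ 295 (mod 409)
214^4 ≡ 144 (mod 409)
214^6 ≡ 317 (mod 409)
214^8 ≡ 286 (mod 409)
214^12 ≡ 284 (mod 409)
214^17 ≡ 371 (mod 409)
214^24 ≡ 83 (mod 409)
214^34 ≡ 217 (mod 409)
214^51 ≡ 343 (mod 409)
214^68 ≡ 54 (mod 409)
214^102 ≡ 266 (mod 409)
214^136 ≡ 53 (mod 409)
214^204 ≡ 408 (mod 409)
214^408 ≡ 1 (mod 409) ✓
The smallest such exponent is 408, so the order of 214 is 408.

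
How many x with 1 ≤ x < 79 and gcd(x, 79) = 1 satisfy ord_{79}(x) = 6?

2

φ(79) = 79 − 1 = 78 = 2 · 3 · 13.
(Z/79Z)^× is cyclic (|G| = 78); a cyclic group of order m has exactly φ(d) elements of each order d | m, and none otherwise.
6 = 2 · 3 divides 78, and φ(6) = 2.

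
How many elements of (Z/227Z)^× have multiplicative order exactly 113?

112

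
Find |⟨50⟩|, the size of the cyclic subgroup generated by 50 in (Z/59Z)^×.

58

Since 50 ∈ (Z/59Z)^×, its order divides φ(59) = 59 − 1 = 58 = 2 · 29.
Divisors of 58: 1, 2, 29, 58.
Check 50^d mod 59 for each divisor in increasing order:
50^1 ≡ 50
50^2 ≡ 22
50^29 ≡ 58
50^58 ≡ 1
The smallest such exponent is 58, so the order of 50 is 58.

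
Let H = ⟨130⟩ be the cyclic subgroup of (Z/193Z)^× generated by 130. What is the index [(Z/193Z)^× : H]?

16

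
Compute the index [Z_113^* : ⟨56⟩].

4

Since 56 ∈ (Z/113Z)^×, its order divides φ(113) = 113 − 1 = 112 = 2^4 · 7.
Divisors of 112: 1, 2, 4, 7, 8, 14, 16, 28, 56, 112.
Evaluate successive powers at the divisors of 112:
56^1 ≡ 56
56^2 ≡ 85
56^4 ≡ 106
56^7 ≡ 15
56^8 ≡ 49
56^14 ≡ 112
56^16 ≡ 28
56^28 ≡ 1
The order of 56 is 28, so the subgroup it generates has 28 elements.
Index = |(Z/113Z)^×| / |⟨56⟩| = 112 / 28 = 4.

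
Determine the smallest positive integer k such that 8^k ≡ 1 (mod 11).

10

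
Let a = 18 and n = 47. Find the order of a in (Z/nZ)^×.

23

Since 18 ∈ (Z/47Z)^×, its order divides φ(47) = 47 − 1 = 46 = 2 · 23.
Divisors of 46: 1, 2, 23, 46.
Evaluate successive powers at the divisors of 46:
18^1 ≡ 18 (mod 47)
18^2 ≡ 42 (mod 47)
18^23 ≡ 1 (mod 47) ✓
Hence ord(18) = 23.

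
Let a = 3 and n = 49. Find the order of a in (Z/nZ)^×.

By Lagrange's theorem, ord_49(3) divides φ(49) = φ(7^2) = 7·(7−1) = 42 = 2 · 3 · 7.
Divisors of 42: 1, 2, 3, 6, 7, 14, 21, 42.
Check 3^d mod 49 for each divisor in increasing order:
3^1 ≡ 3 (mod 49)
3^2 ≡ 9 (mod 49)
3^3 ≡ 27 (mod 49)
3^6 ≡ 43 (mod 49)
3^7 ≡ 31 (mod 49)
3^14 ≡ 30 (mod 49)
3^21 ≡ 48 (mod 49)
3^42 ≡ 1 (mod 49) ✓
The smallest such exponent is 42, so the order of 3 is 42.

42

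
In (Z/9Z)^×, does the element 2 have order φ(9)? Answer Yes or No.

φ(9) = φ(3^2) = 3·(3−1) = 6 = 2 · 3.
Test 2^(6/q) mod 9 for each prime factor q of 6:
2^3 ≡ 8 (mod 9)  [q = 2: ≢ 1 ✓]
2^2 ≡ 4 (mod 9)  [q = 3: ≢ 1 ✓]
All checks pass, so 2 has order 6 and is a primitive root modulo 9.

Yes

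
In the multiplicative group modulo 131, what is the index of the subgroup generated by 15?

2

The order of 15 must divide φ(131) = 131 − 1 = 130 = 2 · 5 · 13.
Divisors of 130: 1, 2, 5, 10, 13, 26, 65, 130.
Check 15^d mod 131 for each divisor in increasing order:
15^1 ≡ 15
15^2 ≡ 94
15^5 ≡ 99
15^10 ≡ 107
15^13 ≡ 89
15^26 ≡ 61
15^65 ≡ 1
Thus |⟨15⟩| = ord(15) = 65.
[(Z/131Z)^× : ⟨15⟩] = 130/65 = 2.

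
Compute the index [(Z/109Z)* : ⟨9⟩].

ord(9) | φ(109) = 109 − 1 = 108 = 2^2 · 3^3.
Divisors of 108: 1, 2, 3, 4, 6, 9, 12, 18, 27, 36, 54, 108.
Check 9^d mod 109 for each divisor in increasing order:
9^1 ≡ 9 (mod 109)
9^2 ≡ 81 (mod 109)
9^3 ≡ 75 (mod 109)
9^4 ≡ 21 (mod 109)
9^6 ≡ 66 (mod 109)
9^9 ≡ 45 (mod 109)
9^12 ≡ 105 (mod 109)
9^18 ≡ 63 (mod 109)
9^27 ≡ 1 (mod 109) ✓
So ord_109(9) = 27, hence |⟨9⟩| = 27.
[(Z/109Z)^× : ⟨9⟩] = 108/27 = 4.

4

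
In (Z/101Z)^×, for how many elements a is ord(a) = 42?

φ(101) = 101 − 1 = 100 = 2^2 · 5^2.
(Z/101Z)^× is cyclic (|G| = 100); a cyclic group of order m has exactly φ(d) elements of each order d | m, and none otherwise.
Here 100 is not a multiple of 42, so there are no elements of order 42.

0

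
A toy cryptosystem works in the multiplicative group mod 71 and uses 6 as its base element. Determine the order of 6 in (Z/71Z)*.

The order of 6 must divide φ(71) = 71 − 1 = 70 = 2 · 5 · 7.
Divisors of 70: 1, 2, 5, 7, 10, 14, 35, 70.
Test each divisor d:
6^1 ≡ 6 (mod 71)
6^2 ≡ 36 (mod 71)
6^5 ≡ 37 (mod 71)
6^7 ≡ 54 (mod 71)
6^10 ≡ 20 (mod 71)
6^14 ≡ 5 (mod 71)
6^35 ≡ 1 (mod 71) ✓
Therefore the multiplicative order of 6 modulo 71 is 35.

35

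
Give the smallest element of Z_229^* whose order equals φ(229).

6

φ(229) = 229 − 1 = 228 = 2^2 · 3 · 19.
Test candidates g = 2, 3, … against the prime factors q ∈ {2, 3, 19} of φ(229): g is a generator iff g^(228/q) ≢ 1 for every such q.
g = 2: 2^114 ≡ 228; 2^76 ≡ 1 — hits 1, so not a primitive root.
g = 3: 3^114 ≡ 1 — hits 1, so not a primitive root.
g = 4: 4^114 ≡ 1 — hits 1, so not a primitive root.
g = 5: 5^114 ≡ 1 — hits 1, so not a primitive root.
g = 6: 6^114 ≡ 228; 6^76 ≡ 134; 6^12 ≡ 165 — none is 1, so 6 is a primitive root.
The smallest primitive root modulo 229 is 6.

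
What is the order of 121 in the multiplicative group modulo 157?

By Lagrange's theorem, ord_157(121) divides φ(157) = 157 − 1 = 156 = 2^2 · 3 · 13.
Divisors of 156: 1, 2, 3, 4, 6, 12, 13, 26, 39, 52, 78, 156.
Compute 121^d (mod 157) for the divisors d until we hit 1:
121^1 ≡ 121 (mod 157)
121^2 ≡ 40 (mod 157)
121^3 ≡ 130 (mod 157)
121^4 ≡ 30 (mod 157)
121^6 ≡ 101 (mod 157)
121^12 ≡ 153 (mod 157)
121^13 ≡ 144 (mod 157)
121^26 ≡ 12 (mod 157)
121^39 ≡ 1 (mod 157) ✓
The smallest such exponent is 39, so the order of 121 is 39.

39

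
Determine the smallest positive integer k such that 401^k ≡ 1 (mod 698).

ord(401) | φ(698) = φ(2)·φ(349) = 1·348 = 348 = 2^2 · 3 · 29.
Divisors of 348: 1, 2, 3, 4, 6, 12, 29, 58, 87, 116, 174, 348.
Evaluate successive powers at the divisors of 348:
401^1 ≡ 401 (mod 698)
401^2 ≡ 261 (mod 698)
401^3 ≡ 659 (mod 698)
401^4 ≡ 415 (mod 698)
401^6 ≡ 125 (mod 698)
401^12 ≡ 269 (mod 698)
401^29 ≡ 485 (mod 698)
401^58 ≡ 697 (mod 698)
401^87 ≡ 213 (mod 698)
401^116 ≡ 1 (mod 698) ✓
So ord_698(401) = 116.

116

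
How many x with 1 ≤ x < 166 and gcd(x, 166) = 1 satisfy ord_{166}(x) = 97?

0

φ(166) = φ(2)·φ(83) = 1·82 = 82 = 2 · 41.
In a cyclic group of order 82, there are φ(d) elements of order d for each divisor d of 82, and zero for non-divisors.
97 does not divide 82, so no element of (Z/166Z)^× has order 97.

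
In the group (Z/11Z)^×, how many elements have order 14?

0

φ(11) = 11 − 1 = 10 = 2 · 5.
In a cyclic group of order 10, there are φ(d) elements of order d for each divisor d of 10, and zero for non-divisors.
14 does not divide 10, so no element of (Z/11Z)^× has order 14.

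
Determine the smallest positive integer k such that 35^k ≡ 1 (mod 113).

By Lagrange's theorem, ord_113(35) divides φ(113) = 113 − 1 = 112 = 2^4 · 7.
Divisors of 112: 1, 2, 4, 7, 8, 14, 16, 28, 56, 112.
Compute 35^d (mod 113) for the divisors d until we hit 1:
35^1 ≡ 35
35^2 ≡ 95
35^4 ≡ 98
35^7 ≡ 71
35^8 ≡ 112
35^14 ≡ 69
35^16 ≡ 1
Therefore the multiplicative order of 35 modulo 113 is 16.

16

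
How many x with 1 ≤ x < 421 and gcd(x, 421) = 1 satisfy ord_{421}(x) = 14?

φ(421) = 421 − 1 = 420 = 2^2 · 3 · 5 · 7.
(Z/421Z)^× is cyclic (|G| = 420); a cyclic group of order m has exactly φ(d) elements of each order d | m, and none otherwise.
14 = 2 · 7 divides 420, and φ(14) = 6.

6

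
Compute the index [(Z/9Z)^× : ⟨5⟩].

1

ord(5) | φ(9) = φ(3^2) = 3·(3−1) = 6 = 2 · 3.
Divisors of 6: 1, 2, 3, 6.
Check 5^d mod 9 for each divisor in increasing order:
5^1 ≡ 5 (mod 9)
5^2 ≡ 7 (mod 9)
5^3 ≡ 8 (mod 9)
5^6 ≡ 1 (mod 9) ✓
Thus |⟨5⟩| = ord(5) = 6.
The index is φ(9) / ord(5) = 6 / 6 = 1.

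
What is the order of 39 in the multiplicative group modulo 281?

The order of 39 must divide φ(281) = 281 − 1 = 280 = 2^3 · 5 · 7.
Divisors of 280: 1, 2, 4, 5, 7, 8, 10, 14, 20, 28, 35, 40, 56, 70, 140, 280.
Check 39^d mod 281 for each divisor in increasing order:
39^1 ≡ 39
39^2 ≡ 116
39^4 ≡ 249
39^5 ≡ 157
39^7 ≡ 228
39^8 ≡ 181
39^10 ≡ 202
39^14 ≡ 280
39^20 ≡ 59
39^28 ≡ 1
So ord_281(39) = 28.

28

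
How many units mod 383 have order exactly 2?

1

φ(383) = 383 − 1 = 382 = 2 · 191.
(Z/383Z)^× is cyclic (|G| = 382); a cyclic group of order m has exactly φ(d) elements of each order d | m, and none otherwise.
2 | 382, and φ(2) = 2 − 1 = 1.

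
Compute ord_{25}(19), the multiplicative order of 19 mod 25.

By Lagrange's theorem, ord_25(19) divides φ(25) = φ(5^2) = 5·(5−1) = 20 = 2^2 · 5.
Divisors of 20: 1, 2, 4, 5, 10, 20.
Compute 19^d (mod 25) for the divisors d until we hit 1:
19^1 ≡ 19 (mod 25)
19^2 ≡ 11 (mod 25)
19^4 ≡ 21 (mod 25)
19^5 ≡ 24 (mod 25)
19^10 ≡ 1 (mod 25) ✓
Therefore the multiplicative order of 19 modulo 25 is 10.

10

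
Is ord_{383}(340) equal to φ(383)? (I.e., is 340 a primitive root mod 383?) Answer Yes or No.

φ(383) = 383 − 1 = 382 = 2 · 191.
340 is a primitive root mod 383 iff 340^(φ(383)/q) ≢ 1 for every prime q | φ(383), i.e. q ∈ {2, 191}.
340^191 ≡ 382 (mod 383)  [q = 2: ≢ 1 ✓]
340^2 ≡ 317 (mod 383)  [q = 191: ≢ 1 ✓]
All checks pass, so 340 has order 382 and is a primitive root modulo 383.

Yes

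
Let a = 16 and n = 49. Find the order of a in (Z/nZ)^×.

21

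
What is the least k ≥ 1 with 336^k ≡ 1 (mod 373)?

The order of 336 must divide φ(373) = 373 − 1 = 372 = 2^2 · 3 · 31.
Divisors of 372: 1, 2, 3, 4, 6, 12, 31, 62, 93, 124, 186, 372.
Test each divisor d:
336^1 ≡ 336
336^2 ≡ 250
336^3 ≡ 75
336^4 ≡ 209
336^6 ≡ 30
336^12 ≡ 154
336^31 ≡ 88
336^62 ≡ 284
336^93 ≡ 1
Therefore the multiplicative order of 336 modulo 373 is 93.

93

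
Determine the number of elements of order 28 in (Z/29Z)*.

12

φ(29) = 29 − 1 = 28 = 2^2 · 7.
In a cyclic group of order 28, there are φ(d) elements of order d for each divisor d of 28, and zero for non-divisors.
28 = 2^2 · 7 divides 28, and φ(28) = 12.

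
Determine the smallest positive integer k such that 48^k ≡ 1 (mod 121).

55

By Lagrange's theorem, ord_121(48) divides φ(121) = φ(11^2) = 11·(11−1) = 110 = 2 · 5 · 11.
Divisors of 110: 1, 2, 5, 10, 11, 22, 55, 110.
Compute 48^d (mod 121) for the divisors d until we hit 1:
48^1 ≡ 48 (mod 121)
48^2 ≡ 5 (mod 121)
48^5 ≡ 111 (mod 121)
48^10 ≡ 100 (mod 121)
48^11 ≡ 81 (mod 121)
48^22 ≡ 27 (mod 121)
48^55 ≡ 1 (mod 121) ✓
Hence ord(48) = 55.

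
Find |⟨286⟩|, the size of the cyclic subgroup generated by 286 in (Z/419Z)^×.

209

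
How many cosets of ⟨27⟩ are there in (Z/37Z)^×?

By Lagrange's theorem, ord_37(27) divides φ(37) = 37 − 1 = 36 = 2^2 · 3^2.
Divisors of 36: 1, 2, 3, 4, 6, 9, 12, 18, 36.
Check 27^d mod 37 for each divisor in increasing order:
27^1 ≡ 27 (mod 37)
27^2 ≡ 26 (mod 37)
27^3 ≡ 36 (mod 37)
27^4 ≡ 10 (mod 37)
27^6 ≡ 1 (mod 37) ✓
The order of 27 is 6, so the subgroup it generates has 6 elements.
[(Z/37Z)^× : ⟨27⟩] = 36/6 = 6.

6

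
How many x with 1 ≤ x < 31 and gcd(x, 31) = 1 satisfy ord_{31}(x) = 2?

1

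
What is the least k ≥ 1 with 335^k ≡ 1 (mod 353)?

176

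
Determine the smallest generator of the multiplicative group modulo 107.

2

φ(107) = 107 − 1 = 106 = 2 · 53.
Test candidates g = 2, 3, … against the prime factors q ∈ {2, 53} of φ(107): g is a generator iff g^(106/q) ≢ 1 for every such q.
g = 2: 2^53 ≡ 106; 2^2 ≡ 4 — none is 1, so 2 is a primitive root.
So 2 is the smallest generator of (Z/107Z)^×.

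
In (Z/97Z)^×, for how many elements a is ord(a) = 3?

2

φ(97) = 97 − 1 = 96 = 2^5 · 3.
Since (Z/97Z)^× is cyclic of order 96, the number of elements of order d is φ(d) when d | 96 and 0 otherwise.
3 | 96, and φ(3) = 3 − 1 = 2.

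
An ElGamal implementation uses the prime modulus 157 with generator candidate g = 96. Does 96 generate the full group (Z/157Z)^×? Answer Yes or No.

φ(157) = 157 − 1 = 156 = 2^2 · 3 · 13.
An element g generates (Z/157Z)^× iff g^(156/q) ≢ 1 (mod 157) for each prime q ∈ {2, 3, 13}.
96^78 ≡ 156 (mod 157)  [q = 2: ≢ 1 ✓]
96^52 ≡ 12 (mod 157)  [q = 3: ≢ 1 ✓]
96^12 ≡ 75 (mod 157)  [q = 13: ≢ 1 ✓]
Every test exponent gives a nontrivial residue, hence 96 generates the full group.

Yes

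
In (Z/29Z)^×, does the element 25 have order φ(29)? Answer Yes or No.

No

φ(29) = 29 − 1 = 28 = 2^2 · 7.
25 is a primitive root mod 29 iff 25^(φ(29)/q) ≢ 1 for every prime q | φ(29), i.e. q ∈ {2, 7}.
25^14 ≡ 1 (mod 29)  [q = 2: ≡ 1 ✗]
25^4 ≡ 24 (mod 29)  [q = 7: ≢ 1 ✓]
25^14 ≡ 1 shows ord(25) | 14, strictly less than φ(29); not a primitive root.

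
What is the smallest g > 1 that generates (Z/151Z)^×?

6

φ(151) = 151 − 1 = 150 = 2 · 3 · 5^2.
Test candidates g = 2, 3, … against the prime factors q ∈ {2, 3, 5} of φ(151): g is a generator iff g^(150/q) ≢ 1 for every such q.
g = 2: 2^75 ≡ 1 — hits 1, so not a primitive root.
g = 3: 3^75 ≡ 150; 3^50 ≡ 1 — hits 1, so not a primitive root.
g = 4: 4^75 ≡ 1 — hits 1, so not a primitive root.
g = 5: 5^75 ≡ 1 — hits 1, so not a primitive root.
g = 6: 6^75 ≡ 150; 6^50 ≡ 32; 6^30 ≡ 59 — none is 1, so 6 is a primitive root.
The smallest primitive root modulo 151 is 6.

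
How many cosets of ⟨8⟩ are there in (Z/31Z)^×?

Since 8 ∈ (Z/31Z)^×, its order divides φ(31) = 31 − 1 = 30 = 2 · 3 · 5.
Divisors of 30: 1, 2, 3, 5, 6, 10, 15, 30.
Compute 8^d (mod 31) for the divisors d until we hit 1:
8^1 ≡ 8 (mod 31)
8^2 ≡ 2 (mod 31)
8^3 ≡ 16 (mod 31)
8^5 ≡ 1 (mod 31) ✓
Thus |⟨8⟩| = ord(8) = 5.
Index = |(Z/31Z)^×| / |⟨8⟩| = 30 / 5 = 6.

6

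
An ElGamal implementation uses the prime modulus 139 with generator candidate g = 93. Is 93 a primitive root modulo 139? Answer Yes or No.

φ(139) = 139 − 1 = 138 = 2 · 3 · 23.
93 is a primitive root mod 139 iff 93^(φ(139)/q) ≢ 1 for every prime q | φ(139), i.e. q ∈ {2, 3, 23}.
93^69 ≡ 138 (mod 139)  [q = 2: ≢ 1 ✓]
93^46 ≡ 96 (mod 139)  [q = 3: ≢ 1 ✓]
93^6 ≡ 45 (mod 139)  [q = 23: ≢ 1 ✓]
None equal 1, so ord_139(93) = 138: 93 is a primitive root.

Yes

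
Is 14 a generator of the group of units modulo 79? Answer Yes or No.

φ(79) = 79 − 1 = 78 = 2 · 3 · 13.
It suffices to check that the order of 14 is not a proper divisor of 78: compute 14^(78/q) for q ∈ {2, 3, 13}.
14^39 ≡ 78 (mod 79)  [q = 2: ≢ 1 ✓]
14^26 ≡ 1 (mod 79)  [q = 3: ≡ 1 ✗]
14^6 ≡ 46 (mod 79)  [q = 13: ≢ 1 ✓]
The check at q = 3 fails, so 14 generates a proper subgroup.

No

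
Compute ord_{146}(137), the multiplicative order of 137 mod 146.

By Lagrange's theorem, ord_146(137) divides φ(146) = φ(2)·φ(73) = 1·72 = 72 = 2^3 · 3^2.
Divisors of 72: 1, 2, 3, 4, 6, 8, 9, 12, 18, 24, 36, 72.
Compute 137^d (mod 146) for the divisors d until we hit 1:
137^1 ≡ 137
137^2 ≡ 81
137^3 ≡ 1
So ord_146(137) = 3.

3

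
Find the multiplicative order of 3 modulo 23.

ord(3) | φ(23) = 23 − 1 = 22 = 2 · 11.
Divisors of 22: 1, 2, 11, 22.
Evaluate successive powers at the divisors of 22:
3^1 ≡ 3 (mod 23)
3^2 ≡ 9 (mod 23)
3^11 ≡ 1 (mod 23) ✓
So ord_23(3) = 11.

11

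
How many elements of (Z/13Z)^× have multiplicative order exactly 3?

2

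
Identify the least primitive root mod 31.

3

φ(31) = 31 − 1 = 30 = 2 · 3 · 5.
g is a primitive root iff g^(30/q) ≢ 1 (mod 31) for each prime q ∈ {2, 3, 5}.
g = 2: 2^15 ≡ 1 — hits 1, so not a primitive root.
g = 3: 3^15 ≡ 30; 3^10 ≡ 25; 3^6 ≡ 16 — none is 1, so 3 is a primitive root.
The smallest primitive root modulo 31 is 3.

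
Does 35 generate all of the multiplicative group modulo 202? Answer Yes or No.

φ(202) = φ(2)·φ(101) = 1·100 = 100 = 2^2 · 5^2.
Test 35^(100/q) mod 202 for each prime factor q of 100:
35^50 ≡ 201 (mod 202)  [q = 2: ≢ 1 ✓]
35^20 ≡ 87 (mod 202)  [q = 5: ≢ 1 ✓]
Every test exponent gives a nontrivial residue, hence 35 generates the full group.

Yes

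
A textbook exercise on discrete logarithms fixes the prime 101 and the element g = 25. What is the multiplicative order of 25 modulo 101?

25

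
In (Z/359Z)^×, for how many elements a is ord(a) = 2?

φ(359) = 359 − 1 = 358 = 2 · 179.
Since (Z/359Z)^× is cyclic of order 358, the number of elements of order d is φ(d) when d | 358 and 0 otherwise.
2 | 358, and φ(2) = 2 − 1 = 1.

1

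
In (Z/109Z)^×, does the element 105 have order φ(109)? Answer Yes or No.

No

φ(109) = 109 − 1 = 108 = 2^2 · 3^3.
It suffices to check that the order of 105 is not a proper divisor of 108: compute 105^(108/q) for q ∈ {2, 3}.
105^54 ≡ 1 (mod 109)  [q = 2: ≡ 1 ✗]
105^36 ≡ 1 (mod 109)  [q = 3: ≡ 1 ✗]
Since 105^54 ≡ 1, the order of 105 divides 54 < 108, so 105 is not a primitive root.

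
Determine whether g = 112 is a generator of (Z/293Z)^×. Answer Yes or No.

φ(293) = 293 − 1 = 292 = 2^2 · 73.
It suffices to check that the order of 112 is not a proper divisor of 292: compute 112^(292/q) for q ∈ {2, 73}.
112^146 ≡ 292 (mod 293)  [q = 2: ≢ 1 ✓]
112^4 ≡ 95 (mod 293)  [q = 73: ≢ 1 ✓]
None equal 1, so ord_293(112) = 292: 112 is a primitive root.

Yes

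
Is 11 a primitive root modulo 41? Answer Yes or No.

Yes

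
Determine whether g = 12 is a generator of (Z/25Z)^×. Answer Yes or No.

Yes

φ(25) = φ(5^2) = 5·(5−1) = 20 = 2^2 · 5.
An element g generates (Z/25Z)^× iff g^(20/q) ≢ 1 (mod 25) for each prime q ∈ {2, 5}.
12^10 ≡ 24 (mod 25)  [q = 2: ≢ 1 ✓]
12^4 ≡ 11 (mod 25)  [q = 5: ≢ 1 ✓]
All checks pass, so 12 has order 20 and is a primitive root modulo 25.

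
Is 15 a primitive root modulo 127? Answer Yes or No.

No

φ(127) = 127 − 1 = 126 = 2 · 3^2 · 7.
15 is a primitive root mod 127 iff 15^(φ(127)/q) ≢ 1 for every prime q | φ(127), i.e. q ∈ {2, 3, 7}.
15^63 ≡ 1 (mod 127)  [q = 2: ≡ 1 ✗]
15^42 ≡ 107 (mod 127)  [q = 3: ≢ 1 ✓]
15^18 ≡ 2 (mod 127)  [q = 7: ≢ 1 ✓]
The check at q = 2 fails, so 15 generates a proper subgroup.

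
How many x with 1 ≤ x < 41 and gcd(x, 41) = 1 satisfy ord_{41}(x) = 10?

4

φ(41) = 41 − 1 = 40 = 2^3 · 5.
In a cyclic group of order 40, there are φ(d) elements of order d for each divisor d of 40, and zero for non-divisors.
10 = 2 · 5 divides 40, and φ(10) = 4.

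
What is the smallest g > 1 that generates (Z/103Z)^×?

5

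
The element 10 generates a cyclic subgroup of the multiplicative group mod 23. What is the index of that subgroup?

1

Since 10 ∈ (Z/23Z)^×, its order divides φ(23) = 23 − 1 = 22 = 2 · 11.
Divisors of 22: 1, 2, 11, 22.
Evaluate successive powers at the divisors of 22:
10^1 ≡ 10 (mod 23)
10^2 ≡ 8 (mod 23)
10^11 ≡ 22 (mod 23)
10^22 ≡ 1 (mod 23) ✓
So ord_23(10) = 22, hence |⟨10⟩| = 22.
[(Z/23Z)^× : ⟨10⟩] = 22/22 = 1.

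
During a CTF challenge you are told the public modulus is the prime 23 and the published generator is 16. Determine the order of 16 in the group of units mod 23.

11

ord(16) | φ(23) = 23 − 1 = 22 = 2 · 11.
Divisors of 22: 1, 2, 11, 22.
Compute 16^d (mod 23) for the divisors d until we hit 1:
16^1 ≡ 16
16^2 ≡ 3
16^11 ≡ 1
So ord_23(16) = 11.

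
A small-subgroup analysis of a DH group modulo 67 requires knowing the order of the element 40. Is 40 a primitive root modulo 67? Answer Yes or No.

No

φ(67) = 67 − 1 = 66 = 2 · 3 · 11.
Test 40^(66/q) mod 67 for each prime factor q of 66:
40^33 ≡ 1 (mod 67)  [q = 2: ≡ 1 ✗]
40^22 ≡ 1 (mod 67)  [q = 3: ≡ 1 ✗]
40^6 ≡ 24 (mod 67)  [q = 11: ≢ 1 ✓]
Since 40^33 ≡ 1, the order of 40 divides 33 < 66, so 40 is not a primitive root.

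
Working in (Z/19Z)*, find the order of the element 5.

By Lagrange's theorem, ord_19(5) divides φ(19) = 19 − 1 = 18 = 2 · 3^2.
Divisors of 18: 1, 2, 3, 6, 9, 18.
Test each divisor d:
5^1 ≡ 5
5^2 ≡ 6
5^3 ≡ 11
5^6 ≡ 7
5^9 ≡ 1
The smallest such exponent is 9, so the order of 5 is 9.

9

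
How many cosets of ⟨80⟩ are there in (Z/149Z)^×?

4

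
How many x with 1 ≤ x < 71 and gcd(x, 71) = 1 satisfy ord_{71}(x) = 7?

6

φ(71) = 71 − 1 = 70 = 2 · 5 · 7.
Since (Z/71Z)^× is cyclic of order 70, the number of elements of order d is φ(d) when d | 70 and 0 otherwise.
7 | 70, and φ(7) = 7 − 1 = 6.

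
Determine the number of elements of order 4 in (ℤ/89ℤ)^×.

φ(89) = 89 − 1 = 88 = 2^3 · 11.
Since (Z/89Z)^× is cyclic of order 88, the number of elements of order d is φ(d) when d | 88 and 0 otherwise.
4 = 2^2 divides 88, and φ(4) = 2.

2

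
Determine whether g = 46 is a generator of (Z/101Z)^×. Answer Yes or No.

φ(101) = 101 − 1 = 100 = 2^2 · 5^2.
46 is a primitive root mod 101 iff 46^(φ(101)/q) ≢ 1 for every prime q | φ(101), i.e. q ∈ {2, 5}.
46^50 ≡ 100 (mod 101)  [q = 2: ≢ 1 ✓]
46^20 ≡ 36 (mod 101)  [q = 5: ≢ 1 ✓]
None equal 1, so ord_101(46) = 100: 46 is a primitive root.

Yes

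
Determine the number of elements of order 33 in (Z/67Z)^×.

20

φ(67) = 67 − 1 = 66 = 2 · 3 · 11.
In a cyclic group of order 66, there are φ(d) elements of order d for each divisor d of 66, and zero for non-divisors.
33 = 3 · 11 divides 66, and φ(33) = 20.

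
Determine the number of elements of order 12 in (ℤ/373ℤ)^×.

φ(373) = 373 − 1 = 372 = 2^2 · 3 · 31.
(Z/373Z)^× is cyclic (|G| = 372); a cyclic group of order m has exactly φ(d) elements of each order d | m, and none otherwise.
12 = 2^2 · 3 divides 372, and φ(12) = 4.

4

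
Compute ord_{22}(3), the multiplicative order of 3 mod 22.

ord(3) | φ(22) = φ(2)·φ(11) = 1·10 = 10 = 2 · 5.
Divisors of 10: 1, 2, 5, 10.
Test each divisor d:
3^1 ≡ 3
3^2 ≡ 9
3^5 ≡ 1
The smallest such exponent is 5, so the order of 3 is 5.

5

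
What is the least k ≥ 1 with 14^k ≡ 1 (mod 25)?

10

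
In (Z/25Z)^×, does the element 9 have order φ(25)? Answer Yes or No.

No

φ(25) = φ(5^2) = 5·(5−1) = 20 = 2^2 · 5.
It suffices to check that the order of 9 is not a proper divisor of 20: compute 9^(20/q) for q ∈ {2, 5}.
9^10 ≡ 1 (mod 25)  [q = 2: ≡ 1 ✗]
9^4 ≡ 11 (mod 25)  [q = 5: ≢ 1 ✓]
The check at q = 2 fails, so 9 generates a proper subgroup.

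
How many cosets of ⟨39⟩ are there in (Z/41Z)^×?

2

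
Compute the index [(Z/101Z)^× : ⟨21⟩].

The order of 21 must divide φ(101) = 101 − 1 = 100 = 2^2 · 5^2.
Divisors of 100: 1, 2, 4, 5, 10, 20, 25, 50, 100.
Evaluate successive powers at the divisors of 100:
21^1 ≡ 21
21^2 ≡ 37
21^4 ≡ 56
21^5 ≡ 65
21^10 ≡ 84
21^20 ≡ 87
21^25 ≡ 100
21^50 ≡ 1
The order of 21 is 50, so the subgroup it generates has 50 elements.
The index is φ(101) / ord(21) = 100 / 50 = 2.

2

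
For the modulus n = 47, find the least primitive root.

φ(47) = 47 − 1 = 46 = 2 · 23.
Test candidates g = 2, 3, … against the prime factors q ∈ {2, 23} of φ(47): g is a generator iff g^(46/q) ≢ 1 for every such q.
g = 2: 2^23 ≡ 1 — hits 1, so not a primitive root.
g = 3: 3^23 ≡ 1 — hits 1, so not a primitive root.
g = 4: 4^23 ≡ 1 — hits 1, so not a primitive root.
g = 5: 5^23 ≡ 46; 5^2 ≡ 25 — none is 1, so 5 is a primitive root.
So 5 is the smallest generator of (Z/47Z)^×.

5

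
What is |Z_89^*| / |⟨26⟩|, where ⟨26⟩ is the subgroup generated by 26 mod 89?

1

The order of 26 must divide φ(89) = 89 − 1 = 88 = 2^3 · 11.
Divisors of 88: 1, 2, 4, 8, 11, 22, 44, 88.
Compute 26^d (mod 89) for the divisors d until we hit 1:
26^1 ≡ 26
26^2 ≡ 53
26^4 ≡ 50
26^8 ≡ 8
26^11 ≡ 77
26^22 ≡ 55
26^44 ≡ 88
26^88 ≡ 1
Thus |⟨26⟩| = ord(26) = 88.
[(Z/89Z)^× : ⟨26⟩] = 88/88 = 1.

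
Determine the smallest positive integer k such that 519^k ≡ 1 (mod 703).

The order of 519 must divide φ(703) = φ(19·37) = (19−1)·(37−1) = 18·36 = 648 = 2^3 · 3^4.
Divisors of 648: 1, 2, 3, 4, 6, 8, 9, 12, 18, 24, 27, 36, 54, 72, 81, 108, 162, 216, 324, 648.
Evaluate successive powers at the divisors of 648:
519^1 ≡ 519
519^2 ≡ 112
519^3 ≡ 482
519^4 ≡ 593
519^6 ≡ 334
519^8 ≡ 149
519^9 ≡ 1
Hence ord(519) = 9.

9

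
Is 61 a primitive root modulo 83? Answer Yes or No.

φ(83) = 83 − 1 = 82 = 2 · 41.
An element g generates (Z/83Z)^× iff g^(82/q) ≢ 1 (mod 83) for each prime q ∈ {2, 41}.
61^41 ≡ 1 (mod 83)  [q = 2: ≡ 1 ✗]
61^2 ≡ 69 (mod 83)  [q = 41: ≢ 1 ✓]
Since 61^41 ≡ 1, the order of 61 divides 41 < 82, so 61 is not a primitive root.

No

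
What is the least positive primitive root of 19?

φ(19) = 19 − 1 = 18 = 2 · 3^2.
Test candidates g = 2, 3, … against the prime factors q ∈ {2, 3} of φ(19): g is a generator iff g^(18/q) ≢ 1 for every such q.
g = 2: 2^9 ≡ 18; 2^6 ≡ 7 — none is 1, so 2 is a primitive root.
So 2 is the smallest generator of (Z/19Z)^×.

2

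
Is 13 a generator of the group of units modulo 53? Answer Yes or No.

No

φ(53) = 53 − 1 = 52 = 2^2 · 13.
Test 13^(52/q) mod 53 for each prime factor q of 52:
13^26 ≡ 1 (mod 53)  [q = 2: ≡ 1 ✗]
13^4 ≡ 47 (mod 53)  [q = 13: ≢ 1 ✓]
The check at q = 2 fails, so 13 generates a proper subgroup.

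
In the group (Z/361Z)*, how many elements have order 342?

108

φ(361) = φ(19^2) = 19·(19−1) = 342 = 2 · 3^2 · 19.
In a cyclic group of order 342, there are φ(d) elements of order d for each divisor d of 342, and zero for non-divisors.
342 = 2 · 3^2 · 19 divides 342, and φ(342) = 108.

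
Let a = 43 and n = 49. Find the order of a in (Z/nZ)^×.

The order of 43 must divide φ(49) = φ(7^2) = 7·(7−1) = 42 = 2 · 3 · 7.
Divisors of 42: 1, 2, 3, 6, 7, 14, 21, 42.
Test each divisor d:
43^1 ≡ 43 (mod 49)
43^2 ≡ 36 (mod 49)
43^3 ≡ 29 (mod 49)
43^6 ≡ 8 (mod 49)
43^7 ≡ 1 (mod 49) ✓
The smallest such exponent is 7, so the order of 43 is 7.

7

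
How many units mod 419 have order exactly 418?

180

φ(419) = 419 − 1 = 418 = 2 · 11 · 19.
In a cyclic group of order 418, there are φ(d) elements of order d for each divisor d of 418, and zero for non-divisors.
418 = 2 · 11 · 19 divides 418, and φ(418) = 180.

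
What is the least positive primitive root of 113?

3

φ(113) = 113 − 1 = 112 = 2^4 · 7.
g is a primitive root iff g^(112/q) ≢ 1 (mod 113) for each prime q ∈ {2, 7}.
g = 2: 2^56 ≡ 1 — hits 1, so not a primitive root.
g = 3: 3^56 ≡ 112; 3^16 ≡ 49 — none is 1, so 3 is a primitive root.
Hence the least primitive root of 113 is 3.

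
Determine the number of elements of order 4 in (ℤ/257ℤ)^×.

φ(257) = 257 − 1 = 256 = 2^8.
(Z/257Z)^× is cyclic (|G| = 256); a cyclic group of order m has exactly φ(d) elements of each order d | m, and none otherwise.
4 = 2^2 divides 256, and φ(4) = 2.

2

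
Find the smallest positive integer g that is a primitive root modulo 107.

2

φ(107) = 107 − 1 = 106 = 2 · 53.
g is a primitive root iff g^(106/q) ≢ 1 (mod 107) for each prime q ∈ {2, 53}.
g = 2: 2^53 ≡ 106; 2^2 ≡ 4 — none is 1, so 2 is a primitive root.
The smallest primitive root modulo 107 is 2.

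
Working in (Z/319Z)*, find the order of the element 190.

35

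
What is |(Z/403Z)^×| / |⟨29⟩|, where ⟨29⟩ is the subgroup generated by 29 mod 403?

12

The order of 29 must divide φ(403) = φ(13·31) = (13−1)·(31−1) = 12·30 = 360 = 2^3 · 3^2 · 5.
Divisors of 360: 1, 2, 3, 4, 5, 6, 8, 9, 10, 12, 15, 18, 20, 24, 30, 36, 40, 45, 60, 72, 90, 120, 180, 360.
Check 29^d mod 403 for each divisor in increasing order:
29^1 ≡ 29
29^2 ≡ 35
29^3 ≡ 209
29^4 ≡ 16
29^5 ≡ 61
29^6 ≡ 157
29^8 ≡ 256
29^9 ≡ 170
29^10 ≡ 94
29^12 ≡ 66
29^15 ≡ 92
29^18 ≡ 287
29^20 ≡ 373
29^24 ≡ 326
29^30 ≡ 1
The order of 29 is 30, so the subgroup it generates has 30 elements.
[(Z/403Z)^× : ⟨29⟩] = 360/30 = 12.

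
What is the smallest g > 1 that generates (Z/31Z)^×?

3

φ(31) = 31 − 1 = 30 = 2 · 3 · 5.
Test candidates g = 2, 3, … against the prime factors q ∈ {2, 3, 5} of φ(31): g is a generator iff g^(30/q) ≢ 1 for every such q.
g = 2: 2^15 ≡ 1 — hits 1, so not a primitive root.
g = 3: 3^15 ≡ 30; 3^10 ≡ 25; 3^6 ≡ 16 — none is 1, so 3 is a primitive root.
So 3 is the smallest generator of (Z/31Z)^×.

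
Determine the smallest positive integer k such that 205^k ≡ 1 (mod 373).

372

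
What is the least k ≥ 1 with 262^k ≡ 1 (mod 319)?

5

ord(262) | φ(319) = φ(11·29) = (11−1)·(29−1) = 10·28 = 280 = 2^3 · 5 · 7.
Divisors of 280: 1, 2, 4, 5, 7, 8, 10, 14, 20, 28, 35, 40, 56, 70, 140, 280.
Evaluate successive powers at the divisors of 280:
262^1 ≡ 262 (mod 319)
262^2 ≡ 59 (mod 319)
262^4 ≡ 291 (mod 319)
262^5 ≡ 1 (mod 319) ✓
So ord_319(262) = 5.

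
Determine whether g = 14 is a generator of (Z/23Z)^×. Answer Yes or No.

φ(23) = 23 − 1 = 22 = 2 · 11.
An element g generates (Z/23Z)^× iff g^(22/q) ≢ 1 (mod 23) for each prime q ∈ {2, 11}.
14^11 ≡ 22 (mod 23)  [q = 2: ≢ 1 ✓]
14^2 ≡ 12 (mod 23)  [q = 11: ≢ 1 ✓]
None equal 1, so ord_23(14) = 22: 14 is a primitive root.

Yes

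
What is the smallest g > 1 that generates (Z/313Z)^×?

φ(313) = 313 − 1 = 312 = 2^3 · 3 · 13.
Test candidates g = 2, 3, … against the prime factors q ∈ {2, 3, 13} of φ(313): g is a generator iff g^(312/q) ≢ 1 for every such q.
g = 2: 2^156 ≡ 1 — hits 1, so not a primitive root.
g = 3: 3^156 ≡ 1 — hits 1, so not a primitive root.
g = 4: 4^156 ≡ 1 — hits 1, so not a primitive root.
g = 5: 5^156 ≡ 312; 5^104 ≡ 1 — hits 1, so not a primitive root.
g = 6: 6^156 ≡ 1 — hits 1, so not a primitive root.
g = 7: 7^156 ≡ 312; 7^104 ≡ 1 — hits 1, so not a primitive root.
g = 8: 8^156 ≡ 1 — hits 1, so not a primitive root.
g = 9: 9^156 ≡ 1 — hits 1, so not a primitive root.
g = 10: 10^156 ≡ 312; 10^104 ≡ 214; 10^24 ≡ 103 — none is 1, so 10 is a primitive root.
Hence the least primitive root of 313 is 10.

10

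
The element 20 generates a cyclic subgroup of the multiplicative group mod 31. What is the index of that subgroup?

2

By Lagrange's theorem, ord_31(20) divides φ(31) = 31 − 1 = 30 = 2 · 3 · 5.
Divisors of 30: 1, 2, 3, 5, 6, 10, 15, 30.
Compute 20^d (mod 31) for the divisors d until we hit 1:
20^1 ≡ 20 (mod 31)
20^2 ≡ 28 (mod 31)
20^3 ≡ 2 (mod 31)
20^5 ≡ 25 (mod 31)
20^6 ≡ 4 (mod 31)
20^10 ≡ 5 (mod 31)
20^15 ≡ 1 (mod 31) ✓
So ord_31(20) = 15, hence |⟨20⟩| = 15.
Index = |(Z/31Z)^×| / |⟨20⟩| = 30 / 15 = 2.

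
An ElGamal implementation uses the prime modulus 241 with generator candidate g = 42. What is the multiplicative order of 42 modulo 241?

Since 42 ∈ (Z/241Z)^×, its order divides φ(241) = 241 − 1 = 240 = 2^4 · 3 · 5.
Divisors of 240: 1, 2, 3, 4, 5, 6, 8, 10, 12, 15, 16, 20, 24, 30, 40, 48, 60, 80, 120, 240.
Test each divisor d:
42^1 ≡ 42 (mod 241)
42^2 ≡ 77 (mod 241)
42^3 ≡ 101 (mod 241)
42^4 ≡ 145 (mod 241)
42^5 ≡ 65 (mod 241)
42^6 ≡ 79 (mod 241)
42^8 ≡ 58 (mod 241)
42^10 ≡ 128 (mod 241)
42^12 ≡ 216 (mod 241)
42^15 ≡ 126 (mod 241)
42^16 ≡ 231 (mod 241)
42^20 ≡ 237 (mod 241)
42^24 ≡ 143 (mod 241)
42^30 ≡ 211 (mod 241)
42^40 ≡ 16 (mod 241)
42^48 ≡ 205 (mod 241)
42^60 ≡ 177 (mod 241)
42^80 ≡ 15 (mod 241)
42^120 ≡ 240 (mod 241)
42^240 ≡ 1 (mod 241) ✓
The smallest such exponent is 240, so the order of 42 is 240.

240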